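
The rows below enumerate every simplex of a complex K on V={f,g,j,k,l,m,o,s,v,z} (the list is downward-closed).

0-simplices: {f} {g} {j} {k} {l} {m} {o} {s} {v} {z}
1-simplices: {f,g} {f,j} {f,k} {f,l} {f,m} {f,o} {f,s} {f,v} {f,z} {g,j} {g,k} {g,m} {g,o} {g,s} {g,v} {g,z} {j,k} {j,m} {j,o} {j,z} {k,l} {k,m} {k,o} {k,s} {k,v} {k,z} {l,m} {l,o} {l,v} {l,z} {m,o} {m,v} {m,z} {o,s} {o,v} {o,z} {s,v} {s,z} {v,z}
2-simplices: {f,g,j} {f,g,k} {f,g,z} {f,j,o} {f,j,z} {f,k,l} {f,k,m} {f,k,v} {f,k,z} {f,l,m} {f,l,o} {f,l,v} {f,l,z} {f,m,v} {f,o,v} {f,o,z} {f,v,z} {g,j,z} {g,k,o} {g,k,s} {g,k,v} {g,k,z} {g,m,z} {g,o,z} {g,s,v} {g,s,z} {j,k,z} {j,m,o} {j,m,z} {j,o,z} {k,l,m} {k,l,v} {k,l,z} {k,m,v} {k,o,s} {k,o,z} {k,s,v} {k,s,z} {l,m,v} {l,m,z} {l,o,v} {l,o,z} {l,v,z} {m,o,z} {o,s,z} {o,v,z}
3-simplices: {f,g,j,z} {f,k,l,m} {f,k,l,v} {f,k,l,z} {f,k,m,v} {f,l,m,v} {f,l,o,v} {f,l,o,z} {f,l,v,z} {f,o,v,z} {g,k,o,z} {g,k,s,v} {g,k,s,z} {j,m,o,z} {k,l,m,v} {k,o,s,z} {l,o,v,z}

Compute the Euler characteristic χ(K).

χ(K)=0

n_0=10 n_1=39 n_2=46 n_3=17
χ=+10−39+46−17=0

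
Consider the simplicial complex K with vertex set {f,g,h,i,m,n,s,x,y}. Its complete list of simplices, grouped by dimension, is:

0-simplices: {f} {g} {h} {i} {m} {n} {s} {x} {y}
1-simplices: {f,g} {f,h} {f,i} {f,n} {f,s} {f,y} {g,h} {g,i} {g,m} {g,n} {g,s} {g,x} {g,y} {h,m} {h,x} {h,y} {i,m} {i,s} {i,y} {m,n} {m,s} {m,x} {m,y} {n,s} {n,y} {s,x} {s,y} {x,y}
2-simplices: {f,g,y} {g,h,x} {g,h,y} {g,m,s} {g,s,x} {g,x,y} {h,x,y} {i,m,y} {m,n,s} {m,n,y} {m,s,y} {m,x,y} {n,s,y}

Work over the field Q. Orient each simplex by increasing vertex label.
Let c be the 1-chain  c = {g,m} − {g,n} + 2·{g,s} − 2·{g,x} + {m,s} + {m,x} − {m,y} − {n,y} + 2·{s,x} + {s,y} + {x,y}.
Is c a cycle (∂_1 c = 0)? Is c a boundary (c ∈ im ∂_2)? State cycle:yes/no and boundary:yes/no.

cycle:yes boundary:no

n_0=9 n_1=28 n_2=13  [Q]
∂1: piv[fg,fh,fi,fn,fs,fy,gm,gx] rk=8  ker:gh,gi,gn,gs,gy,hm,hx,hy,im,is,iy,mn,ms,mx,my,ns,ny,sx,sy,xy
∂2: piv[fgy,ghx,ghy,gms,gsx,gxy,imy,mns,mny,msy,mxy] rk=11  ker:hxy,nsy
∂1c = 0
c vs im∂2: residual ≠ 0 ⇒ not boundary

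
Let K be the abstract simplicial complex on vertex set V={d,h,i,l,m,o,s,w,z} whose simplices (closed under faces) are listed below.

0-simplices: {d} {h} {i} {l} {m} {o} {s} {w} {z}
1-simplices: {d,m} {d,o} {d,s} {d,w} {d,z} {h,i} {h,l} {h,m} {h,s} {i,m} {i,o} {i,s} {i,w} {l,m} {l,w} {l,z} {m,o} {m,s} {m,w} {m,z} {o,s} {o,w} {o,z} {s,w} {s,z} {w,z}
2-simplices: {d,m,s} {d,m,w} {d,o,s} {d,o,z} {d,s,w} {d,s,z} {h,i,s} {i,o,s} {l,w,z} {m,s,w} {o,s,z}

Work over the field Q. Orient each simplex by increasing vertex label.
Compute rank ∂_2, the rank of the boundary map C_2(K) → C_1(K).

rank∂_2=9

n_0=9 n_1=26 n_2=11  [Q]
∂1: piv[dm,do,ds,dw,dz,hi,hl,hm] rk=8  ker:hs,im,io,is,iw,lm,lw,lz,mo,ms,mw,mz,os,ow,oz,sw,sz,wz
∂2: piv[dms,dmw,dos,doz,dsw,dsz,his,ios,lwz] rk=9  ker:msw,osz
rk∂_2=9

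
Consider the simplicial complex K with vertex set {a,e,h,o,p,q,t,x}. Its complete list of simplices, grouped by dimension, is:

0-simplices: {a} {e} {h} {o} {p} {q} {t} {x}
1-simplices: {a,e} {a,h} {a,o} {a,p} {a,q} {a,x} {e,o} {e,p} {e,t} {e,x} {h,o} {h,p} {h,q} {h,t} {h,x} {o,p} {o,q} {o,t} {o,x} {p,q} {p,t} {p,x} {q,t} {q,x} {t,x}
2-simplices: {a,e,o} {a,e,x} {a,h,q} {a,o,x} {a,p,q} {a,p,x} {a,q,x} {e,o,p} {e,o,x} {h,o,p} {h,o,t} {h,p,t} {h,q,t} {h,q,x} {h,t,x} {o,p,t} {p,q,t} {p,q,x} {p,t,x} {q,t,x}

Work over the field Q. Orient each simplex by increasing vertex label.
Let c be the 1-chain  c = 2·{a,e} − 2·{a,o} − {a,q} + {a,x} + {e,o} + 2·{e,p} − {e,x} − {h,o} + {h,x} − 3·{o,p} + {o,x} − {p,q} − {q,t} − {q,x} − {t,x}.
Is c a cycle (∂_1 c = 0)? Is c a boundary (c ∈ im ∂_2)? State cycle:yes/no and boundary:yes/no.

cycle:yes boundary:yes

n_0=8 n_1=25 n_2=20  [Q]
∂1: piv[ae,ah,ao,ap,aq,ax,et] rk=7  ker:eo,ep,ex,ho,hp,hq,ht,hx,op,oq,ot,ox,pq,pt,px,qt,qx,tx
∂2: piv[aeo,aex,ahq,aox,apq,apx,aqx,eop,hop,hot,hpt,hqt,hqx,htx,pqt] rk=15  ker:eox,opt,pqx,ptx,qtx
∂1c = 0
c vs im∂2: reduces to 0 ⇒ boundary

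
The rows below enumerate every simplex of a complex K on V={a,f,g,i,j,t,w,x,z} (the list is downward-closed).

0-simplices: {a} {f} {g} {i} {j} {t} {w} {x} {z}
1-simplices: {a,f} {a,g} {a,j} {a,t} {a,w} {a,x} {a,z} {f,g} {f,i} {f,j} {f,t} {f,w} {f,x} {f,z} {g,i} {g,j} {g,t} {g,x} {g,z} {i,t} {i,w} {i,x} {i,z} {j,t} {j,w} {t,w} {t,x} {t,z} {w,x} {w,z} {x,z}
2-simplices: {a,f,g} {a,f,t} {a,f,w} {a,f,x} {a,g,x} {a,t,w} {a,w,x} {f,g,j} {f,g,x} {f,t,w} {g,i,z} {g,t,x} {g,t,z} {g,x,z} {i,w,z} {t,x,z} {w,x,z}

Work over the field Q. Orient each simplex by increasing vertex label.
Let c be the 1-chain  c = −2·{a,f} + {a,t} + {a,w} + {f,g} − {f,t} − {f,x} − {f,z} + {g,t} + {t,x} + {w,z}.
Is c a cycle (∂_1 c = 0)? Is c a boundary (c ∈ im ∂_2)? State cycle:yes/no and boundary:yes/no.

cycle:yes boundary:no

n_0=9 n_1=31 n_2=17  [Q]
∂1: piv[af,ag,aj,at,aw,ax,az,fi] rk=8  ker:fg,fj,ft,fw,fx,fz,gi,gj,gt,gx,gz,it,iw,ix,iz,jt,jw,tw,tx,tz,wx,wz,xz
∂2: piv[afg,aft,afw,afx,agx,atw,awx,fgj,giz,gtx,gtz,gxz,iwz,wxz] rk=14  ker:fgx,ftw,txz
∂1c = 0
c vs im∂2: residual ≠ 0 ⇒ not boundary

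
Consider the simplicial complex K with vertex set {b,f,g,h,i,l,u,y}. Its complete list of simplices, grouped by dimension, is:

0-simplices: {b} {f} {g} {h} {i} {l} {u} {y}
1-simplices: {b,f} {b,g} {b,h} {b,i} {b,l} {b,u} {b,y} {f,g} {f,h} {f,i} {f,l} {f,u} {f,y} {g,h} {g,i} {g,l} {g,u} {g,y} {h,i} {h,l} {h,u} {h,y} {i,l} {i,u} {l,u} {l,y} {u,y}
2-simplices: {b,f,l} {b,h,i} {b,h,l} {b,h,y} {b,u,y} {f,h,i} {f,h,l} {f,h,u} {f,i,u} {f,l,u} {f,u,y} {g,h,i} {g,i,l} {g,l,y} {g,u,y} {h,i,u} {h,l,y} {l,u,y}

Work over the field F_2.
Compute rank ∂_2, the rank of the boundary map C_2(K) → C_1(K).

rank∂_2=17

n_0=8 n_1=27 n_2=18  [Z2]
∂1: piv[bf,bg,bh,bi,bl,bu,by] rk=7  ker:fg,fh,fi,fl,fu,fy,gh,gi,gl,gu,gy,hi,hl,hu,hy,il,iu,lu,ly,uy
∂2: piv[bfl,bhi,bhl,bhy,buy,fhi,fhl,fhu,fiu,flu,fuy,ghi,gil,gly,guy,hly,luy] rk=17  ker:hiu
rk∂_2=17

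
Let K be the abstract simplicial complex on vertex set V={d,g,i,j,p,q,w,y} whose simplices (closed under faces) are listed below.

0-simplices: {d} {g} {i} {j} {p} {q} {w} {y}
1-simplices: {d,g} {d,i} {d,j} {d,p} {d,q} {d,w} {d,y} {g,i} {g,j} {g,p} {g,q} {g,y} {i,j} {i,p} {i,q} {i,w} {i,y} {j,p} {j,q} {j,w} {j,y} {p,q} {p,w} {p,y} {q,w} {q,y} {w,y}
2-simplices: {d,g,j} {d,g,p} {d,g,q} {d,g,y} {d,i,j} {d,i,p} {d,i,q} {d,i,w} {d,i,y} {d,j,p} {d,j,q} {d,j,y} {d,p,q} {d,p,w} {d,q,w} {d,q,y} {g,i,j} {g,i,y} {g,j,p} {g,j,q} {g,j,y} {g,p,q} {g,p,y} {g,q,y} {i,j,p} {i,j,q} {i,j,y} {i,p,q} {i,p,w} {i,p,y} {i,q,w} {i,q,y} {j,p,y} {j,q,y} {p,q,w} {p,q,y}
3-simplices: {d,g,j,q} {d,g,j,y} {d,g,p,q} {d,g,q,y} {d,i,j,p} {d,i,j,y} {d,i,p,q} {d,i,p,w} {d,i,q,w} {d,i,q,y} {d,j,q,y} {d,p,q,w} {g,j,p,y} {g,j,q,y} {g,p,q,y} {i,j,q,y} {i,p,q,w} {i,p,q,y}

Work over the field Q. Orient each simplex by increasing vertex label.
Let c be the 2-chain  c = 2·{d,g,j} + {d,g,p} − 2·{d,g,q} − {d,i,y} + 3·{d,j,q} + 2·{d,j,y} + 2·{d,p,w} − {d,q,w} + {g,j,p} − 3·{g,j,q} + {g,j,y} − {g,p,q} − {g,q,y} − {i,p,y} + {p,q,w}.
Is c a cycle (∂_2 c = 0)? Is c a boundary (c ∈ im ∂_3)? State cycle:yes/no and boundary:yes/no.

cycle:no boundary:no

n_0=8 n_1=27 n_2=36 n_3=18  [Q]
∂1: piv[dg,di,dj,dp,dq,dw,dy] rk=7  ker:gi,gj,gp,gq,gy,ij,ip,iq,iw,iy,jp,jq,jw,jy,pq,pw,py,qw,qy,wy
∂2: piv[dgj,dgp,dgq,dgy,dij,dip,diq,diw,diy,djp,djq,djy,dpq,dpw,dqw,dqy,gij,gpy] rk=18  ker:giy,gjp,gjq,gjy,gpq,gqy,ijp,ijq,ijy,ipq,ipw,ipy,iqw,iqy,jpy,jqy,pqw,pqy
∂3: piv[dgjq,dgjy,dgpq,dgqy,dijp,dijy,dipq,dipw,diqw,diqy,djqy,dpqw,gjpy,gpqy,ijqy,ipqy] rk=16  ker:gjqy,ipqw
∂2c = {d,g} − {d,i} + 3·{d,j} + {d,p} − 2·{d,q} − {d,w} − {d,y} + {g,j} − {g,p} + {g,q} − {i,p} + {j,p} + 3·{j,y} + {p,w} − {p,y} − {q,y}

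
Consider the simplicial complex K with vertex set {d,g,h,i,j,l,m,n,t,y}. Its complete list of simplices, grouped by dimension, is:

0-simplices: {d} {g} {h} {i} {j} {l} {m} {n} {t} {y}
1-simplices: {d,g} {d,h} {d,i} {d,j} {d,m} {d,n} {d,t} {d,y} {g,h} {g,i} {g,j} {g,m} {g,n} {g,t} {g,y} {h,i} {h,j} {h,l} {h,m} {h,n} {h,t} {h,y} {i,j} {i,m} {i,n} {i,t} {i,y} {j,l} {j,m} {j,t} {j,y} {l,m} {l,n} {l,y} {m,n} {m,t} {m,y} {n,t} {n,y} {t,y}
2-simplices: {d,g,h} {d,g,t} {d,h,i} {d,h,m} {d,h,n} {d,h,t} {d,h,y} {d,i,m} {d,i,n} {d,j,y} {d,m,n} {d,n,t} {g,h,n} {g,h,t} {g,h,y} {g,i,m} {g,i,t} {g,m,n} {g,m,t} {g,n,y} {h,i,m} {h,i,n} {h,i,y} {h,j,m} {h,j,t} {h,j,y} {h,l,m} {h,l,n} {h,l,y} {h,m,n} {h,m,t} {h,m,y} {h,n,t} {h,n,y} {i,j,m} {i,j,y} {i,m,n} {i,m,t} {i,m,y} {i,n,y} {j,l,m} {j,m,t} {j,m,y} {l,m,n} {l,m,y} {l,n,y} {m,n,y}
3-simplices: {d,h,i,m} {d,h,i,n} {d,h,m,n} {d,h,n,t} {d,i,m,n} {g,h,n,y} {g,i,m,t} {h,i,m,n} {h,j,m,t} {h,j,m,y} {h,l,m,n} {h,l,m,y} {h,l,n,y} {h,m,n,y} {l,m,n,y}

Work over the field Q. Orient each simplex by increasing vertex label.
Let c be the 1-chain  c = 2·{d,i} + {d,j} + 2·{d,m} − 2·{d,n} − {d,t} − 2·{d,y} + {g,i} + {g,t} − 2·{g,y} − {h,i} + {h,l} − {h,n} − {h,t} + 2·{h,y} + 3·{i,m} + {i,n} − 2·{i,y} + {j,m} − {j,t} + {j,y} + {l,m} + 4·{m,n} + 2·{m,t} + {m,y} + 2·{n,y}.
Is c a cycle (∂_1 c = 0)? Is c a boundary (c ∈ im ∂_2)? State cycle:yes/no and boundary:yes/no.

cycle:yes boundary:yes

n_0=10 n_1=40 n_2=47 n_3=15  [Q]
∂1: piv[dg,dh,di,dj,dm,dn,dt,dy,hl] rk=9  ker:gh,gi,gj,gm,gn,gt,gy,hi,hj,hm,hn,ht,hy,ij,im,in,it,iy,jl,jm,jt,jy,lm,ln,ly,mn,mt,my,nt,ny,ty
∂2: piv[dgh,dgt,dhi,dhm,dhn,dht,dhy,dim,din,djy,dmn,dnt,ghn,ghy,gim,git,gmn,gmt,gny,hiy,hjm,hjt,hjy,hlm,hln,hly,hmy,ijm,jlm] rk=29  ker:ght,him,hin,hmn,hmt,hnt,hny,ijy,imn,imt,imy,iny,jmt,jmy,lmn,lmy,lny,mny
∂3: piv[dhim,dhin,dhmn,dhnt,dimn,ghny,gimt,hjmt,hjmy,hlmn,hlmy,hlny,hmny] rk=13  ker:himn,lmny
∂1c = 0
c vs im∂2: reduces to 0 ⇒ boundary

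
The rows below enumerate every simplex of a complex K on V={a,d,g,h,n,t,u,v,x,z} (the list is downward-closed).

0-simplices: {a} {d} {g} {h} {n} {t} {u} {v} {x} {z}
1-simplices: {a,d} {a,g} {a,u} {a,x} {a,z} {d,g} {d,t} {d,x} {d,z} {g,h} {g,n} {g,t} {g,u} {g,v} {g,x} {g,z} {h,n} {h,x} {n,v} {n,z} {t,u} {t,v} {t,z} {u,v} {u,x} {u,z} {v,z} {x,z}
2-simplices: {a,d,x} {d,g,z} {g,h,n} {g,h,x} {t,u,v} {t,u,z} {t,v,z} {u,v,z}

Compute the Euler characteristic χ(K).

χ(K)=-10

n_0=10 n_1=28 n_2=8
χ=+10−28+8=-10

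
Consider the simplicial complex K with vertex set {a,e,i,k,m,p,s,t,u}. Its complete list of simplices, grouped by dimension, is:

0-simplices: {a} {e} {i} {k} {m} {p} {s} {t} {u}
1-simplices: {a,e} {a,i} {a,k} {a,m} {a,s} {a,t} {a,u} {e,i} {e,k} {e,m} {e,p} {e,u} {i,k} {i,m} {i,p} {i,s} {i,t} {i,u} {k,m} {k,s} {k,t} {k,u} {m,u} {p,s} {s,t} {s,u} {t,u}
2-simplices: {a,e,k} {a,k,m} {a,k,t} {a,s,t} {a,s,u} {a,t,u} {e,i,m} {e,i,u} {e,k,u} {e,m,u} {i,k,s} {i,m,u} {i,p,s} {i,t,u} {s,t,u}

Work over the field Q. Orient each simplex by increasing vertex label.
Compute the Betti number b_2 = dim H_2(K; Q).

b_2=2

n_0=9 n_1=27 n_2=15  [Q]
∂1: piv[ae,ai,ak,am,as,at,au,ep] rk=8  ker:ei,ek,em,eu,ik,im,ip,is,it,iu,km,ks,kt,ku,mu,ps,st,su,tu
∂2: piv[aek,akm,akt,ast,asu,atu,eim,eiu,eku,emu,iks,ips,itu] rk=13  ker:imu,stu
b_2=(15−13)−0=2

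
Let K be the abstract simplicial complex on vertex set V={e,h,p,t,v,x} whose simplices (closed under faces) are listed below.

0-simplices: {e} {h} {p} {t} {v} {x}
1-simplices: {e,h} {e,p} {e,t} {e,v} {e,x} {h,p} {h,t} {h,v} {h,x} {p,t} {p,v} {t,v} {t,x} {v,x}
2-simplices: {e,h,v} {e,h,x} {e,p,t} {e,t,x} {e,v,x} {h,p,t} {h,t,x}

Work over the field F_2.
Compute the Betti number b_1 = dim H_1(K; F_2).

b_1=2

n_0=6 n_1=14 n_2=7  [Z2]
∂1: piv[eh,ep,et,ev,ex] rk=5  ker:hp,ht,hv,hx,pt,pv,tv,tx,vx
∂2: piv[ehv,ehx,ept,etx,evx,hpt,htx] rk=7
b_1=(14−5)−7=2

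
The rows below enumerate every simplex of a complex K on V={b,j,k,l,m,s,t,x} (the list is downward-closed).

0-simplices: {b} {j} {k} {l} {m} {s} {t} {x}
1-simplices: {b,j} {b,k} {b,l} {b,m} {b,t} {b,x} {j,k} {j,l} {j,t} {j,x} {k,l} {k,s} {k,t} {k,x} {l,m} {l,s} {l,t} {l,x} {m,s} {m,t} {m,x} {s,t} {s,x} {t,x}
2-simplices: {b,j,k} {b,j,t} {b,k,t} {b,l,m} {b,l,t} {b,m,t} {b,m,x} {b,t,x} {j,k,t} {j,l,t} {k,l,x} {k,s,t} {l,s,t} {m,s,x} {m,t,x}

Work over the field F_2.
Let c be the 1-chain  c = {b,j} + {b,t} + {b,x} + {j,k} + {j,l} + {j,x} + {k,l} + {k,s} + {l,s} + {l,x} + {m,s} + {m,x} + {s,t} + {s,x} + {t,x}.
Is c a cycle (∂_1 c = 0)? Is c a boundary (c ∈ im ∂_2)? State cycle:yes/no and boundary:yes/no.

cycle:no boundary:no

n_0=8 n_1=24 n_2=15  [Z2]
∂1: piv[bj,bk,bl,bm,bt,bx,ks] rk=7  ker:jk,jl,jt,jx,kl,kt,kx,lm,ls,lt,lx,ms,mt,mx,st,sx,tx
∂2: piv[bjk,bjt,bkt,blm,blt,bmt,bmx,btx,jlt,klx,kst,lst,msx] rk=13  ker:jkt,mtx
∂1c = {b} + {k} + {s} + {t}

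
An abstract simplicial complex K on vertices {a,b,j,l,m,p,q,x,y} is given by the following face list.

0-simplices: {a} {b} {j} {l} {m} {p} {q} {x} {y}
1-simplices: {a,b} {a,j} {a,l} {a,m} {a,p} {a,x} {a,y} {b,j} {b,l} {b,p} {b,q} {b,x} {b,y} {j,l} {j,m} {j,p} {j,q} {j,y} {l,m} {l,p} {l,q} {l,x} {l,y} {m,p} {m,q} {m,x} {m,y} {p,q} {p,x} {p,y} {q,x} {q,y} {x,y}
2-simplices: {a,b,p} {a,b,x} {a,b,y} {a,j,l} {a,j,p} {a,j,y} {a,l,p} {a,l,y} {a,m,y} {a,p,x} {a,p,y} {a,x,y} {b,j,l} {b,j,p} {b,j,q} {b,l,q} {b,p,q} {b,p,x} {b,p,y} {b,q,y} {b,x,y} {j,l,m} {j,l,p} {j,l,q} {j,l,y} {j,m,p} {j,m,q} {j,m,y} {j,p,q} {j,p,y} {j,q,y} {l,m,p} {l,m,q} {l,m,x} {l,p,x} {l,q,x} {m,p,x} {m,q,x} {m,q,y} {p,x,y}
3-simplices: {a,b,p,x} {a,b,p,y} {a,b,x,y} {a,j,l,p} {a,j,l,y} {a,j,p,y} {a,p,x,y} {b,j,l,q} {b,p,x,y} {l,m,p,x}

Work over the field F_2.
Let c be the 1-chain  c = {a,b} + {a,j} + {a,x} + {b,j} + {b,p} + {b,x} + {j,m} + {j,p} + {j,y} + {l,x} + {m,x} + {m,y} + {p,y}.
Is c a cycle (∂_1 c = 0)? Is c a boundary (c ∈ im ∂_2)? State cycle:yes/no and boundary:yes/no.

cycle:no boundary:no

n_0=9 n_1=33 n_2=40 n_3=10  [Z2]
∂1: piv[ab,aj,al,am,ap,ax,ay,bq] rk=8  ker:bj,bl,bp,bx,by,jl,jm,jp,jq,jy,lm,lp,lq,lx,ly,mp,mq,mx,my,pq,px,py,qx,qy,xy
∂2: piv[abp,abx,aby,ajl,ajp,ajy,alp,aly,amy,apx,apy,axy,bjl,bjp,bjq,blq,bpq,bqy,jlm,jmp,jmq,jmy,lmx,lpx,lqx] rk=25  ker:bpx,bpy,bxy,jlp,jlq,jly,jpq,jpy,jqy,lmp,lmq,mpx,mqx,mqy,pxy
∂3: piv[abpx,abpy,abxy,ajlp,ajly,ajpy,apxy,bjlq,lmpx] rk=9  ker:bpxy
∂1c = {a} + {j} + {l} + {m} + {p} + {y}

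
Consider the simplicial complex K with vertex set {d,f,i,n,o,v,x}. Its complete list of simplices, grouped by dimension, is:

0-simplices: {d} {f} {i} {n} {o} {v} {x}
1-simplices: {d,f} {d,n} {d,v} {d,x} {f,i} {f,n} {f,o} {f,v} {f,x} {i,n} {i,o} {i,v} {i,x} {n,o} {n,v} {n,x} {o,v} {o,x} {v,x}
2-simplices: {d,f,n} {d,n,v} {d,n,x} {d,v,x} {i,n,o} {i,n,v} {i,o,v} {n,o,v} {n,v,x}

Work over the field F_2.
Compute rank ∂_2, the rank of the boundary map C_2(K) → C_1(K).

n_0=7 n_1=19 n_2=9  [Z2]
∂1: piv[df,dn,dv,dx,fi,fo] rk=6  ker:fn,fv,fx,in,io,iv,ix,no,nv,nx,ov,ox,vx
∂2: piv[dfn,dnv,dnx,dvx,ino,inv,iov] rk=7  ker:nov,nvx
rk∂_2=7

rank∂_2=7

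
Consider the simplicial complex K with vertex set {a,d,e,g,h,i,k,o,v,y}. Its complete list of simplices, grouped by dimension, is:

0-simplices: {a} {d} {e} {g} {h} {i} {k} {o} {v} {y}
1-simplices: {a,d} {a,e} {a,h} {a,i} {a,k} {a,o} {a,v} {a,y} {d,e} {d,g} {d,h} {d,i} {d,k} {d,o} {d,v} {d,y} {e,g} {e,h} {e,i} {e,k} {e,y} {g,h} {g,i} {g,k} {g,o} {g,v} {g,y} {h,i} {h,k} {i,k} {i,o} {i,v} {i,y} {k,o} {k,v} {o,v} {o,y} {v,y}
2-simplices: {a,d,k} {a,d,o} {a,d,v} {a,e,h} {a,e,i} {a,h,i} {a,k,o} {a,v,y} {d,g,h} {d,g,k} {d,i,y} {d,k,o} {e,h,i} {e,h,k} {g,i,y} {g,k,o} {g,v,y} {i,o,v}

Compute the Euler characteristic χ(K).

n_0=10 n_1=38 n_2=18
χ=+10−38+18=-10

χ(K)=-10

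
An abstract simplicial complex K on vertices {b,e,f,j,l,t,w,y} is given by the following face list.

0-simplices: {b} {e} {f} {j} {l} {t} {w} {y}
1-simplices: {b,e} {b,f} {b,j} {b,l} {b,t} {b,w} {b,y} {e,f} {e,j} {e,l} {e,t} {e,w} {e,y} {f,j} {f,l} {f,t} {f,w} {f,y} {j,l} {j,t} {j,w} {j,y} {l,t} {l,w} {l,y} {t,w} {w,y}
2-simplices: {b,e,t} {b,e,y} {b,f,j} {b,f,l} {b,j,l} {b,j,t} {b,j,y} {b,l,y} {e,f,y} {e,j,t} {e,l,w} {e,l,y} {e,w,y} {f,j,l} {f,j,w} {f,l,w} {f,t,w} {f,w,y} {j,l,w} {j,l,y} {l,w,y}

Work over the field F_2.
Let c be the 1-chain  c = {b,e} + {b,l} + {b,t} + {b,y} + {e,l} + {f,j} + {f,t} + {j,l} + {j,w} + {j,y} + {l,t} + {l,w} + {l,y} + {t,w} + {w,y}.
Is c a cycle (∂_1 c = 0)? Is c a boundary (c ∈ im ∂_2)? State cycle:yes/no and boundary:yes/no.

cycle:yes boundary:no

n_0=8 n_1=27 n_2=21  [Z2]
∂1: piv[be,bf,bj,bl,bt,bw,by] rk=7  ker:ef,ej,el,et,ew,ey,fj,fl,ft,fw,fy,jl,jt,jw,jy,lt,lw,ly,tw,wy
∂2: piv[bet,bey,bfj,bfl,bjl,bjt,bjy,bly,efy,ejt,elw,ely,ewy,fjw,flw,ftw,fwy] rk=17  ker:fjl,jlw,jly,lwy
∂1c = 0
c vs im∂2: residual ≠ 0 ⇒ not boundary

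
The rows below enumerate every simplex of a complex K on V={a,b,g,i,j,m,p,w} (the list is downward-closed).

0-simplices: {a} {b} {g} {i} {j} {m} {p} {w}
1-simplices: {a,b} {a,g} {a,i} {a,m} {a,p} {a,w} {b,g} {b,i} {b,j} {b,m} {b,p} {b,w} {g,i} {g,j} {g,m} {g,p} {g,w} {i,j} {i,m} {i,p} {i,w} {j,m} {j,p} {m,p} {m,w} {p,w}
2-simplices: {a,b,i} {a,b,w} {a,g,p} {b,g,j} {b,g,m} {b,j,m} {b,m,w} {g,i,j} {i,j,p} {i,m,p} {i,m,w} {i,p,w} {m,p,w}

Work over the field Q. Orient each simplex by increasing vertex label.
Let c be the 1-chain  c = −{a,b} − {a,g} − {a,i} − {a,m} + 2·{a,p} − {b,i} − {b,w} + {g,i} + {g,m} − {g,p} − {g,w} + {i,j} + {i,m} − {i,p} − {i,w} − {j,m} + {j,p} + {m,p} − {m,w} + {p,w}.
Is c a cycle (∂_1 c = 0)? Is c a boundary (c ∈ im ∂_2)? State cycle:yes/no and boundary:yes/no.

cycle:no boundary:no

n_0=8 n_1=26 n_2=13  [Q]
∂1: piv[ab,ag,ai,am,ap,aw,bj] rk=7  ker:bg,bi,bm,bp,bw,gi,gj,gm,gp,gw,ij,im,ip,iw,jm,jp,mp,mw,pw
∂2: piv[abi,abw,agp,bgj,bgm,bjm,bmw,gij,ijp,imp,imw,ipw] rk=12  ker:mpw
∂1c = 2·{a} + {b} − {g} − {i} + {j} + {p} − 3·{w}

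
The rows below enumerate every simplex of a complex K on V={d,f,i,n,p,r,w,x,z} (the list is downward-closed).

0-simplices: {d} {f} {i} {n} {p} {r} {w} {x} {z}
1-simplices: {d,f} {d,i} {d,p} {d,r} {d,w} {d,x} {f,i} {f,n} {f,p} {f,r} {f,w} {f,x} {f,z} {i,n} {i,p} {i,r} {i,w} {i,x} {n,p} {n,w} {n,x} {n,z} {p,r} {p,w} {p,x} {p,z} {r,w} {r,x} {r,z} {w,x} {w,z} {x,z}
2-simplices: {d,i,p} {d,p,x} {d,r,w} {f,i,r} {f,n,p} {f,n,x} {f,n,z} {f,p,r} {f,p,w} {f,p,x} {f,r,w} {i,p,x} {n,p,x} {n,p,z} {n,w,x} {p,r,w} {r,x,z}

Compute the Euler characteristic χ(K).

χ(K)=-6

n_0=9 n_1=32 n_2=17
χ=+9−32+17=-6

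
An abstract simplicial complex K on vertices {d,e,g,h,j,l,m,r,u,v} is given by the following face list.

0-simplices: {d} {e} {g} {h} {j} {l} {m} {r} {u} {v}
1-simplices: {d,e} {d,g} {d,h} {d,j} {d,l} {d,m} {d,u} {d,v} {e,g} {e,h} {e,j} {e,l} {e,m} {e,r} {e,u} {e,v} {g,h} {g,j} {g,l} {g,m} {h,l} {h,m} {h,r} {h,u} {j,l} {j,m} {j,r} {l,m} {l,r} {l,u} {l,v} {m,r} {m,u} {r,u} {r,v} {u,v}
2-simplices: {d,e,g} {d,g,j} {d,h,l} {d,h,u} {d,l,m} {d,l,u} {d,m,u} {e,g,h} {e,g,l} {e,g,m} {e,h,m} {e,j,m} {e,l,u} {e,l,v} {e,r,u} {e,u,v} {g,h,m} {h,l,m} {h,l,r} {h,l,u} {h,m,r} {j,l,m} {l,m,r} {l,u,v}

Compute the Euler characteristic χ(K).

n_0=10 n_1=36 n_2=24
χ=+10−36+24=-2

χ(K)=-2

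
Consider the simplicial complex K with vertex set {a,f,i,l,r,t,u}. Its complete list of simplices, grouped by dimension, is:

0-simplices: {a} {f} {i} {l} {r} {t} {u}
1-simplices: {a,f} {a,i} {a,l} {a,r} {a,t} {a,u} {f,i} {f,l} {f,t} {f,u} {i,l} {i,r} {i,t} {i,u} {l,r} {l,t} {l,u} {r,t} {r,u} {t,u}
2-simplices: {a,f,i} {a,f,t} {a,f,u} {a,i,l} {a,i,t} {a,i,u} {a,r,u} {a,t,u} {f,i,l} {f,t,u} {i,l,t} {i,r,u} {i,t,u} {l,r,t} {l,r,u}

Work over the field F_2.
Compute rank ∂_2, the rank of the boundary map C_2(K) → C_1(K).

n_0=7 n_1=20 n_2=15  [Z2]
∂1: piv[af,ai,al,ar,at,au] rk=6  ker:fi,fl,ft,fu,il,ir,it,iu,lr,lt,lu,rt,ru,tu
∂2: piv[afi,aft,afu,ail,ait,aiu,aru,atu,fil,ilt,iru,lrt,lru] rk=13  ker:ftu,itu
rk∂_2=13

rank∂_2=13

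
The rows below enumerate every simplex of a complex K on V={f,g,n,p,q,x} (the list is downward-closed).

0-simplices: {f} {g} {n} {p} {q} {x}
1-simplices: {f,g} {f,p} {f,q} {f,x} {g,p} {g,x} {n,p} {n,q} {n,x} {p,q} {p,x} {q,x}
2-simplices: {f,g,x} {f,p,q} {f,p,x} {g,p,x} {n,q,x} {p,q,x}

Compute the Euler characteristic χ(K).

χ(K)=0

n_0=6 n_1=12 n_2=6
χ=+6−12+6=0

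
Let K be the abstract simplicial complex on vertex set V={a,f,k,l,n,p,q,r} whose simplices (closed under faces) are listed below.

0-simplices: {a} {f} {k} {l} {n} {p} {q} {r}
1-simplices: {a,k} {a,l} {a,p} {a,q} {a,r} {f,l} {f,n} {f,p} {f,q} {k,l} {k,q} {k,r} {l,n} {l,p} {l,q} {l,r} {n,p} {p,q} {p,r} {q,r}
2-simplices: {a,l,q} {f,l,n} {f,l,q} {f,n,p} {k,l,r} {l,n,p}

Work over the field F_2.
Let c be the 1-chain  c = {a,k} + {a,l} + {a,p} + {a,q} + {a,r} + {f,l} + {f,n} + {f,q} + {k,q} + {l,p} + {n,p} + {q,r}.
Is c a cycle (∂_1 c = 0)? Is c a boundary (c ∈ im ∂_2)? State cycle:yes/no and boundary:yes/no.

n_0=8 n_1=20 n_2=6  [Z2]
∂1: piv[ak,al,ap,aq,ar,fl,fn] rk=7  ker:fp,fq,kl,kq,kr,ln,lp,lq,lr,np,pq,pr,qr
∂2: piv[alq,fln,flq,fnp,klr,lnp] rk=6
∂1c = {a} + {f} + {l} + {p}

cycle:no boundary:no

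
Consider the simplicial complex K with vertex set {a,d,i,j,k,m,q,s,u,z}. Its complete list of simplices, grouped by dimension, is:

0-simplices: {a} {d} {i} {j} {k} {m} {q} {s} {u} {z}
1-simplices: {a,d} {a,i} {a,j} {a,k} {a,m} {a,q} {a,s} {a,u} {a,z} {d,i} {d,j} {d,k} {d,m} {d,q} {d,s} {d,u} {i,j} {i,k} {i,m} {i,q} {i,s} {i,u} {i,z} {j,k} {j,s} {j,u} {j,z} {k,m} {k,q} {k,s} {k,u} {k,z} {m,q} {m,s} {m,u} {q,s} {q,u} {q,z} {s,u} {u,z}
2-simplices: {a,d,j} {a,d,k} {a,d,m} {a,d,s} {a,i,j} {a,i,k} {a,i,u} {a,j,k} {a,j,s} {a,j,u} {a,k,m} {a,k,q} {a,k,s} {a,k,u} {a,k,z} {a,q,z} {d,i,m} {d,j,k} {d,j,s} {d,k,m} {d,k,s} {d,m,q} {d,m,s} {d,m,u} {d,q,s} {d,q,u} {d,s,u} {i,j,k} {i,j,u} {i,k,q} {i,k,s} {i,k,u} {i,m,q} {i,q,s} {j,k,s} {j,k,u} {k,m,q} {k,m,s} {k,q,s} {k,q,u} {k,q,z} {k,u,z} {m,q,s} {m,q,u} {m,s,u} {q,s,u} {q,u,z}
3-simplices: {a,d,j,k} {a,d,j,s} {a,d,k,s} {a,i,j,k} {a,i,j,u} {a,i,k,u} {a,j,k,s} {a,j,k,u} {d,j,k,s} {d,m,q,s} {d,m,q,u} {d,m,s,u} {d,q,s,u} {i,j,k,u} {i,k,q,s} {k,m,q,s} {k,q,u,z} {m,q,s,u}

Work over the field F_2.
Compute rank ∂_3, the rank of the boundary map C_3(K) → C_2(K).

n_0=10 n_1=40 n_2=47 n_3=18  [Z2]
∂1: piv[ad,ai,aj,ak,am,aq,as,au,az] rk=9  ker:di,dj,dk,dm,dq,ds,du,ij,ik,im,iq,is,iu,iz,jk,js,ju,jz,km,kq,ks,ku,kz,mq,ms,mu,qs,qu,qz,su,uz
∂2: piv[adj,adk,adm,ads,aij,aik,aiu,ajk,ajs,aju,akm,akq,aks,aku,akz,aqz,dim,dmq,dms,dmu,dqs,dqu,dsu,ikq,iks,imq,iqs,kqu,kuz] rk=29  ker:djk,djs,dkm,dks,ijk,iju,iku,jks,jku,kmq,kms,kqs,kqz,mqs,mqu,msu,qsu,quz
∂3: piv[adjk,adjs,adks,aijk,aiju,aiku,ajks,ajku,dmqs,dmqu,dmsu,dqsu,ikqs,kmqs,kquz] rk=15  ker:djks,ijku,mqsu
rk∂_3=15

rank∂_3=15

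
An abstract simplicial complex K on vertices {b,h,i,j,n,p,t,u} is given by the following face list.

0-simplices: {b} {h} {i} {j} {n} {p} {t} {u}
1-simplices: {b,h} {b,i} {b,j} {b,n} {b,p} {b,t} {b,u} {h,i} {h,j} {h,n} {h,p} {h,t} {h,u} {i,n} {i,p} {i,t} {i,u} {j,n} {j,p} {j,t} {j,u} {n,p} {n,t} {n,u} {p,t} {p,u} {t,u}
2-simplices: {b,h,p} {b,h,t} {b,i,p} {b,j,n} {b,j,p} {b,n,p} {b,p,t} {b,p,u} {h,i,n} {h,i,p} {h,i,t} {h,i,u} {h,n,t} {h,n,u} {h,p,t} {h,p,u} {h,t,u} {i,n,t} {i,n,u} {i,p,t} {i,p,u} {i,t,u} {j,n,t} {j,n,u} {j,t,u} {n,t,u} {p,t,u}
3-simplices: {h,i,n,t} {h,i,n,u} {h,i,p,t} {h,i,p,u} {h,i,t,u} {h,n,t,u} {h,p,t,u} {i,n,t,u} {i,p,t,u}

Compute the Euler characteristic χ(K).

n_0=8 n_1=27 n_2=27 n_3=9
χ=+8−27+27−9=-1

χ(K)=-1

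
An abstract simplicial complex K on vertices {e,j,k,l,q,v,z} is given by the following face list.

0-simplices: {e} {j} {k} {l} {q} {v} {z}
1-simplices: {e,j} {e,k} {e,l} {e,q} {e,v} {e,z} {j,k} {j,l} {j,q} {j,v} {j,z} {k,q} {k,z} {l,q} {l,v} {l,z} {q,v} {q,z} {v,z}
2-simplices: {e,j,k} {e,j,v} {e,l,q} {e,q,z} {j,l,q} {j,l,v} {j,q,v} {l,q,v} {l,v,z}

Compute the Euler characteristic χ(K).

χ(K)=-3

n_0=7 n_1=19 n_2=9
χ=+7−19+9=-3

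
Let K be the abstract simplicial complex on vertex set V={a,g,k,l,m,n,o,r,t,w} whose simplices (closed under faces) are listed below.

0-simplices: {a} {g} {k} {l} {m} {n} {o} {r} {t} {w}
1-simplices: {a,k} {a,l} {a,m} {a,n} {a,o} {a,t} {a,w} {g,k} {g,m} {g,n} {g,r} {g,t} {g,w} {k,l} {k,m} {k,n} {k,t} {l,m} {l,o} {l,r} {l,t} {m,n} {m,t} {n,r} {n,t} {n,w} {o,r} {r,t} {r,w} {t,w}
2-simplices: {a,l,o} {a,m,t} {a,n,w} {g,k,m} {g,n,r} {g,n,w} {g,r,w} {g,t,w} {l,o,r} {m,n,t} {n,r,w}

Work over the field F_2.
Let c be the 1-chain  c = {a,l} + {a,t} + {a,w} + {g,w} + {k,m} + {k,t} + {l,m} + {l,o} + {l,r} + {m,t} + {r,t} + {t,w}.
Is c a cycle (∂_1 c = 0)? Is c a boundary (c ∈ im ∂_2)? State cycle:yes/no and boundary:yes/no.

cycle:no boundary:no

n_0=10 n_1=30 n_2=11  [Z2]
∂1: piv[ak,al,am,an,ao,at,aw,gk,gr] rk=9  ker:gm,gn,gt,gw,kl,km,kn,kt,lm,lo,lr,lt,mn,mt,nr,nt,nw,or,rt,rw,tw
∂2: piv[alo,amt,anw,gkm,gnr,gnw,grw,gtw,lor,mnt] rk=10  ker:nrw
∂1c = {a} + {g} + {m} + {o} + {t} + {w}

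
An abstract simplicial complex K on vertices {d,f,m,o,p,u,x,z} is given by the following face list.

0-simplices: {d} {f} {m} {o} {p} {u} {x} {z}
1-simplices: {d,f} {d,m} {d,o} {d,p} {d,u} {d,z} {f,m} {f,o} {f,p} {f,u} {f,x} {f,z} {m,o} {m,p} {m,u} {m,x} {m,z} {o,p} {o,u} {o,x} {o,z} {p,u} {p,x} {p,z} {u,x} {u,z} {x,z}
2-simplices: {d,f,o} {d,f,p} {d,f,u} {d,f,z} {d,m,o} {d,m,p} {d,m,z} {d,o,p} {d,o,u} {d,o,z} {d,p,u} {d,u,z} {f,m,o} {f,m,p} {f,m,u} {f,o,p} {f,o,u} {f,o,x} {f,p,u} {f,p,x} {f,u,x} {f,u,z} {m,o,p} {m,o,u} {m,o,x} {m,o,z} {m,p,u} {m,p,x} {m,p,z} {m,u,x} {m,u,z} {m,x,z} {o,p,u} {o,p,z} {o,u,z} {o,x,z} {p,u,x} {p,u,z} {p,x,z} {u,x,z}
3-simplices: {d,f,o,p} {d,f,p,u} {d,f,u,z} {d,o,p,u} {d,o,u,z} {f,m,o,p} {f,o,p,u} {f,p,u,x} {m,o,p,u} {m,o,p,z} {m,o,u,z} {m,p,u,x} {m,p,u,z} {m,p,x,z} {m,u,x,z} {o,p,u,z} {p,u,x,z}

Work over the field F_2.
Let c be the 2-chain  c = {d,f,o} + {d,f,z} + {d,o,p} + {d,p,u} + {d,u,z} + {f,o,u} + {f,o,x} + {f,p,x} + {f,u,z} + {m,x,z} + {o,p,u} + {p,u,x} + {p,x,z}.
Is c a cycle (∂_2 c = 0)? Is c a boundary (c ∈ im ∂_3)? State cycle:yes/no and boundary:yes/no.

cycle:no boundary:no

n_0=8 n_1=27 n_2=40 n_3=17  [Z2]
∂1: piv[df,dm,do,dp,du,dz,fx] rk=7  ker:fm,fo,fp,fu,fz,mo,mp,mu,mx,mz,op,ou,ox,oz,pu,px,pz,ux,uz,xz
∂2: piv[dfo,dfp,dfu,dfz,dmo,dmp,dmz,dop,dou,doz,dpu,duz,fmo,fmu,fox,fpx,fux,mox,mpz,mxz] rk=20  ker:fmp,fop,fou,fpu,fuz,mop,mou,moz,mpu,mpx,mux,muz,opu,opz,ouz,oxz,pux,puz,pxz,uxz
∂3: piv[dfop,dfpu,dfuz,dopu,douz,fmop,fopu,fpux,mopu,mopz,mouz,mpux,mpuz,mpxz,muxz] rk=15  ker:opuz,puxz
∂2c = {f,o} + {f,p} + {m,x} + {m,z} + {o,x} + {p,u} + {p,x} + {p,z} + {u,x}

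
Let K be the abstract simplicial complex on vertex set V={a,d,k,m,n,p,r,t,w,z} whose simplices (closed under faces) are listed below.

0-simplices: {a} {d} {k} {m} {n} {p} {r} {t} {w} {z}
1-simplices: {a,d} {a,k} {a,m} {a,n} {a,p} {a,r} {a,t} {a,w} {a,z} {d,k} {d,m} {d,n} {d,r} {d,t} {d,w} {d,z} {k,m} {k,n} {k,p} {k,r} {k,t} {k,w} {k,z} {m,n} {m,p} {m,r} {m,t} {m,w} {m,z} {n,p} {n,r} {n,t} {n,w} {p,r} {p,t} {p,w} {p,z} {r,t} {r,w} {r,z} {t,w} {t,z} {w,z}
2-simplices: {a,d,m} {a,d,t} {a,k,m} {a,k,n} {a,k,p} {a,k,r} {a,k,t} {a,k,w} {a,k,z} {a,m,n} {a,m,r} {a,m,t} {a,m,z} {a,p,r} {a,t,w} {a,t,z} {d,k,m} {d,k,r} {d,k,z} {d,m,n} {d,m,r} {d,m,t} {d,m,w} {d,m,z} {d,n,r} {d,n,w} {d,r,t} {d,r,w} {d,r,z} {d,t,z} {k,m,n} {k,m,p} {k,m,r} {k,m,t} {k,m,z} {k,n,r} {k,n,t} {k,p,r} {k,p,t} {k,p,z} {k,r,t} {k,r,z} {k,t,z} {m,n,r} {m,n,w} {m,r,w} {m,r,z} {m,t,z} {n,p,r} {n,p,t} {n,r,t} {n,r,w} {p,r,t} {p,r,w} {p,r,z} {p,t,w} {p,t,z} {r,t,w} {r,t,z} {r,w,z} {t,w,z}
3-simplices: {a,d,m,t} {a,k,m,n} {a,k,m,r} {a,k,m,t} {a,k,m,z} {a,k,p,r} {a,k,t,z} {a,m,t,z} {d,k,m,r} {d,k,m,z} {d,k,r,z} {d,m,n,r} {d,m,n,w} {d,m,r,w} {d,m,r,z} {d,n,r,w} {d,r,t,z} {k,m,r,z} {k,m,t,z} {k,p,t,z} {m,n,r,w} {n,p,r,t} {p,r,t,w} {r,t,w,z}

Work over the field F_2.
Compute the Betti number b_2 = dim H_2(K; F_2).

n_0=10 n_1=43 n_2=61 n_3=24  [Z2]
∂1: piv[ad,ak,am,an,ap,ar,at,aw,az] rk=9  ker:dk,dm,dn,dr,dt,dw,dz,km,kn,kp,kr,kt,kw,kz,mn,mp,mr,mt,mw,mz,np,nr,nt,nw,pr,pt,pw,pz,rt,rw,rz,tw,tz,wz
∂2: piv[adm,adt,akm,akn,akp,akr,akt,akw,akz,amn,amr,amt,amz,apr,atw,atz,dkm,dkr,dkz,dmn,dmw,dnr,dnw,drt,drw,drz,kmp,knt,kpt,kpz,npr,prw,ptw,rwz] rk=34  ker:dmr,dmt,dmz,dtz,kmn,kmr,kmt,kmz,knr,kpr,krt,krz,ktz,mnr,mnw,mrw,mrz,mtz,npt,nrt,nrw,prt,prz,ptz,rtw,rtz,twz
∂3: piv[admt,akmn,akmr,akmt,akmz,akpr,aktz,amtz,dkmr,dkmz,dkrz,dmnr,dmnw,dmrw,dmrz,dnrw,drtz,kptz,nprt,prtw,rtwz] rk=21  ker:kmrz,kmtz,mnrw
b_2=(61−34)−21=6

b_2=6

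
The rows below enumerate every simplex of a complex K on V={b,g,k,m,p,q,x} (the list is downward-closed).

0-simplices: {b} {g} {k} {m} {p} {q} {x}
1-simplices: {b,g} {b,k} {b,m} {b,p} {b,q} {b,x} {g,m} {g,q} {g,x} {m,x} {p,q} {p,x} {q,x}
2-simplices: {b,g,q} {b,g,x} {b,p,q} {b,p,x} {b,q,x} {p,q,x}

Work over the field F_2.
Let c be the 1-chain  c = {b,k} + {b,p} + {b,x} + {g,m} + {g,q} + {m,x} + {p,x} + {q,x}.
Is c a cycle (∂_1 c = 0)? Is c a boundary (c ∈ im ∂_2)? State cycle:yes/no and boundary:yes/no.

cycle:no boundary:no

n_0=7 n_1=13 n_2=6  [Z2]
∂1: piv[bg,bk,bm,bp,bq,bx] rk=6  ker:gm,gq,gx,mx,pq,px,qx
∂2: piv[bgq,bgx,bpq,bpx,bqx] rk=5  ker:pqx
∂1c = {b} + {k}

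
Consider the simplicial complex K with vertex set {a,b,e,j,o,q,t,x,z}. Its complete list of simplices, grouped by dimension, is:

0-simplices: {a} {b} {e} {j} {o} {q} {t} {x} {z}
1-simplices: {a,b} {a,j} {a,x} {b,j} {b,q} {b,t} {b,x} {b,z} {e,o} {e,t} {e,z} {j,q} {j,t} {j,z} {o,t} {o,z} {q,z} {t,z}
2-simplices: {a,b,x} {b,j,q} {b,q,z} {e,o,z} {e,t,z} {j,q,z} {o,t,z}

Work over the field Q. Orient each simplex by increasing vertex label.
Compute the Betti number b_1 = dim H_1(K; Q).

b_1=3

n_0=9 n_1=18 n_2=7  [Q]
∂1: piv[ab,aj,ax,bq,bt,bz,eo,et] rk=8  ker:bj,bx,ez,jq,jt,jz,ot,oz,qz,tz
∂2: piv[abx,bjq,bqz,eoz,etz,jqz,otz] rk=7
b_1=(18−8)−7=3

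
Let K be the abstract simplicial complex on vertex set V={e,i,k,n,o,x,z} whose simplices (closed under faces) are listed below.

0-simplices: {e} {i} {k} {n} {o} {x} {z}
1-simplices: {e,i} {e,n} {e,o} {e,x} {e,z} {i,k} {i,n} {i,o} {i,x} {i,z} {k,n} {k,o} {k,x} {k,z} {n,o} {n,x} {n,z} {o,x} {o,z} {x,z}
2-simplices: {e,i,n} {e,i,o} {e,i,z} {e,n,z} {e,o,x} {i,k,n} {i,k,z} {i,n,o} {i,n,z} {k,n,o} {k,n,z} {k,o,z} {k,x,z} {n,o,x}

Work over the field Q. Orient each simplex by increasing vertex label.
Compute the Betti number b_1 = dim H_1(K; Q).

b_1=2

n_0=7 n_1=20 n_2=14  [Q]
∂1: piv[ei,en,eo,ex,ez,ik] rk=6  ker:in,io,ix,iz,kn,ko,kx,kz,no,nx,nz,ox,oz,xz
∂2: piv[ein,eio,eiz,enz,eox,ikn,ikz,ino,kno,koz,kxz,nox] rk=12  ker:inz,knz
b_1=(20−6)−12=2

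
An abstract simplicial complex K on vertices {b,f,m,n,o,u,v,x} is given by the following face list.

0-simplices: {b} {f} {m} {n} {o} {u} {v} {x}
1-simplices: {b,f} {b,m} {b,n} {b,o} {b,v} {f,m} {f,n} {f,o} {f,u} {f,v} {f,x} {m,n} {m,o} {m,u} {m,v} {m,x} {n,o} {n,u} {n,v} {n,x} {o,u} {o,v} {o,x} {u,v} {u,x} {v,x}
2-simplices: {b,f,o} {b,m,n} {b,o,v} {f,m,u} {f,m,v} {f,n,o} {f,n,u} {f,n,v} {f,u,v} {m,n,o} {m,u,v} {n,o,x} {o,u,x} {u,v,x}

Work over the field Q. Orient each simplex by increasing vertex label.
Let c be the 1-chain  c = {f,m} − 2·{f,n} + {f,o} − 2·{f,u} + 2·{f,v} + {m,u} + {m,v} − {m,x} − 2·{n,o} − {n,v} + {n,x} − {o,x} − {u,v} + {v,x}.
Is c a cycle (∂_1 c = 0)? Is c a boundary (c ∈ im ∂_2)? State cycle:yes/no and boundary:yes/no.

cycle:yes boundary:no

n_0=8 n_1=26 n_2=14  [Q]
∂1: piv[bf,bm,bn,bo,bv,fu,fx] rk=7  ker:fm,fn,fo,fv,mn,mo,mu,mv,mx,no,nu,nv,nx,ou,ov,ox,uv,ux,vx
∂2: piv[bfo,bmn,bov,fmu,fmv,fno,fnu,fnv,fuv,mno,nox,oux,uvx] rk=13  ker:muv
∂1c = 0
c vs im∂2: residual ≠ 0 ⇒ not boundary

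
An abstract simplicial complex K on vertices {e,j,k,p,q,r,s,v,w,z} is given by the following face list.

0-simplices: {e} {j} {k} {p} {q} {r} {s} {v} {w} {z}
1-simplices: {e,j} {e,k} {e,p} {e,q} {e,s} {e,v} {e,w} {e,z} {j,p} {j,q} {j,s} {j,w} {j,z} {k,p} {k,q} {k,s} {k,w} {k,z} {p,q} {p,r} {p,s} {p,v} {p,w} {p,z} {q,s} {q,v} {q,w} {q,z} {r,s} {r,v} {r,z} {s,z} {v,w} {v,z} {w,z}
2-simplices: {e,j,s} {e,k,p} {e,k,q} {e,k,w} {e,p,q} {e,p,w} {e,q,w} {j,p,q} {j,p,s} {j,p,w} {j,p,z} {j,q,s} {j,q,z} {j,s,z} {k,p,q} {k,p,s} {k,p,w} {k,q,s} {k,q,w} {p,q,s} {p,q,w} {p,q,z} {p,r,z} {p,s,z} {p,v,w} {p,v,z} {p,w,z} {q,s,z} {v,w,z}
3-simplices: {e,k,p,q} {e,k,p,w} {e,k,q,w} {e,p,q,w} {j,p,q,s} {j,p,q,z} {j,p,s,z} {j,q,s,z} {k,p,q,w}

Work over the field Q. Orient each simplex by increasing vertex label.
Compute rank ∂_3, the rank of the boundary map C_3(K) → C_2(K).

n_0=10 n_1=35 n_2=29 n_3=9  [Q]
∂1: piv[ej,ek,ep,eq,es,ev,ew,ez,pr] rk=9  ker:jp,jq,js,jw,jz,kp,kq,ks,kw,kz,pq,ps,pv,pw,pz,qs,qv,qw,qz,rs,rv,rz,sz,vw,vz,wz
∂2: piv[ejs,ekp,ekq,ekw,epq,epw,eqw,jpq,jps,jpw,jpz,jqs,jqz,jsz,kps,prz,pvw,pvz,pwz] rk=19  ker:kpq,kpw,kqs,kqw,pqs,pqw,pqz,psz,qsz,vwz
∂3: piv[ekpq,ekpw,ekqw,epqw,jpqs,jpqz,jpsz,jqsz] rk=8  ker:kpqw
rk∂_3=8

rank∂_3=8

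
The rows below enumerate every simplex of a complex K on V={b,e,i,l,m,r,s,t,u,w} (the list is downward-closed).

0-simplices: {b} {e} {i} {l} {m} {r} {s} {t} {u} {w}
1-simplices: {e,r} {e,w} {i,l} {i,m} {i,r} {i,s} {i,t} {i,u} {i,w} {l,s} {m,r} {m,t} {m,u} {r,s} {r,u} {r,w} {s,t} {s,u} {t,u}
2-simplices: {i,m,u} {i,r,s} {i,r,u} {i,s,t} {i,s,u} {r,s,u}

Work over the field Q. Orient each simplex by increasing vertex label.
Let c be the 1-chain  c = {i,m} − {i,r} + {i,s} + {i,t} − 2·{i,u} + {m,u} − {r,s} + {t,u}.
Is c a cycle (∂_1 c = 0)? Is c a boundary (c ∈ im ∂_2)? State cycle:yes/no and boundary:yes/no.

cycle:yes boundary:no

n_0=10 n_1=19 n_2=6  [Q]
∂1: piv[er,ew,il,im,ir,is,it,iu] rk=8  ker:iw,ls,mr,mt,mu,rs,ru,rw,st,su,tu
∂2: piv[imu,irs,iru,ist,isu] rk=5  ker:rsu
∂1c = 0
c vs im∂2: residual ≠ 0 ⇒ not boundary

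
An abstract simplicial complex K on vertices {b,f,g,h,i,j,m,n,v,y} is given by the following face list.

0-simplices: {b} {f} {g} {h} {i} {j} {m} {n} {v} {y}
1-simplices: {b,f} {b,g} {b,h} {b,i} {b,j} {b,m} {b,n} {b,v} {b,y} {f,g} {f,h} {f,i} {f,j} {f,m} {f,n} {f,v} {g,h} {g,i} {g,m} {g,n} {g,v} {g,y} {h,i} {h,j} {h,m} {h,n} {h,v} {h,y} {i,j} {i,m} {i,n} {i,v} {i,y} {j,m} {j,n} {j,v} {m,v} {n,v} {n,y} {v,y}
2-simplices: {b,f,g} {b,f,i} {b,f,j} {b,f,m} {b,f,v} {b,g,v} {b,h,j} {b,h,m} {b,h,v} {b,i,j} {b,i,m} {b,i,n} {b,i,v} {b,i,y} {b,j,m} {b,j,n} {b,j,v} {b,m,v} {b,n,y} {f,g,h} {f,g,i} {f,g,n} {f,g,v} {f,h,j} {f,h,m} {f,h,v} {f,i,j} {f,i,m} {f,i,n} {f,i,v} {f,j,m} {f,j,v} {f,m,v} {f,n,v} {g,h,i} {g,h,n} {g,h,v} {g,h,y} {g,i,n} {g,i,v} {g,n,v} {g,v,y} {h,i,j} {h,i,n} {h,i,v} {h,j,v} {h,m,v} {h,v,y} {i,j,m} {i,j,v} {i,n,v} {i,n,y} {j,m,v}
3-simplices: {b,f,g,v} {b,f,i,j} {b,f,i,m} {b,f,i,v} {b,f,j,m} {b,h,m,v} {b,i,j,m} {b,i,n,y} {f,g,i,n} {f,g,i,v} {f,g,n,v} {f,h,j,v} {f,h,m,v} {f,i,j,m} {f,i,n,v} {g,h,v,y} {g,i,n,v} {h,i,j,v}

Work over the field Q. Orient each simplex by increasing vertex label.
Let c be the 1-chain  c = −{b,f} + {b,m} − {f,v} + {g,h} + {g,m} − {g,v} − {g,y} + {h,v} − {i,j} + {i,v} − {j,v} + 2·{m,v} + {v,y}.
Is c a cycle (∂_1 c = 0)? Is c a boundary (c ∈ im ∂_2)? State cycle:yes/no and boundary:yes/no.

cycle:yes boundary:no

n_0=10 n_1=40 n_2=53 n_3=18  [Q]
∂1: piv[bf,bg,bh,bi,bj,bm,bn,bv,by] rk=9  ker:fg,fh,fi,fj,fm,fn,fv,gh,gi,gm,gn,gv,gy,hi,hj,hm,hn,hv,hy,ij,im,in,iv,iy,jm,jn,jv,mv,nv,ny,vy
∂2: piv[bfg,bfi,bfj,bfm,bfv,bgv,bhj,bhm,bhv,bij,bim,bin,biv,biy,bjm,bjn,bjv,bmv,bny,fgh,fgi,fgn,fhj,fin,fnv,ghi,ghn,ghy,gvy] rk=29  ker:fgv,fhm,fhv,fij,fim,fiv,fjm,fjv,fmv,ghv,gin,giv,gnv,hij,hin,hiv,hjv,hmv,hvy,ijm,ijv,inv,iny,jmv
∂3: piv[bfgv,bfij,bfim,bfiv,bfjm,bhmv,bijm,biny,fgin,fgiv,fgnv,fhjv,fhmv,finv,ghvy,hijv] rk=16  ker:fijm,ginv
∂1c = 0
c vs im∂2: residual ≠ 0 ⇒ not boundary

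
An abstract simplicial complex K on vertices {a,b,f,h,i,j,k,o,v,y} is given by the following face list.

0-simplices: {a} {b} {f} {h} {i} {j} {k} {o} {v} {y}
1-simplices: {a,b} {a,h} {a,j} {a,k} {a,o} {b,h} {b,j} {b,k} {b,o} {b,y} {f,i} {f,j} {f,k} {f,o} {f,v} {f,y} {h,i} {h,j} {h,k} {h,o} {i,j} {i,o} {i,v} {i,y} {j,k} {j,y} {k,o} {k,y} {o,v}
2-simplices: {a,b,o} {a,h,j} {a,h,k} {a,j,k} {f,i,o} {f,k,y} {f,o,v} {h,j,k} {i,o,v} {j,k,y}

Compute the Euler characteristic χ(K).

n_0=10 n_1=29 n_2=10
χ=+10−29+10=-9

χ(K)=-9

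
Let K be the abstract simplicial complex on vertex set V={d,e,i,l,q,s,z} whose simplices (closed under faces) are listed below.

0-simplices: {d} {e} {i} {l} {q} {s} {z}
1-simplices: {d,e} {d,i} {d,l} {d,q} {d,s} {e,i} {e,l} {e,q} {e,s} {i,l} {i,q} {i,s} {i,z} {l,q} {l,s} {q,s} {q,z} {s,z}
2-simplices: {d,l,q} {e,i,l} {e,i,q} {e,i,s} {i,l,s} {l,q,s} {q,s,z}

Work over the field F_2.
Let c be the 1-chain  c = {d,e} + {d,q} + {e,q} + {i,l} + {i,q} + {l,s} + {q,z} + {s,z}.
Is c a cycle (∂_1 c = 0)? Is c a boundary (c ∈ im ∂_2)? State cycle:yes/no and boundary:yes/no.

cycle:yes boundary:no

n_0=7 n_1=18 n_2=7  [Z2]
∂1: piv[de,di,dl,dq,ds,iz] rk=6  ker:ei,el,eq,es,il,iq,is,lq,ls,qs,qz,sz
∂2: piv[dlq,eil,eiq,eis,ils,lqs,qsz] rk=7
∂1c = 0
c vs im∂2: residual ≠ 0 ⇒ not boundary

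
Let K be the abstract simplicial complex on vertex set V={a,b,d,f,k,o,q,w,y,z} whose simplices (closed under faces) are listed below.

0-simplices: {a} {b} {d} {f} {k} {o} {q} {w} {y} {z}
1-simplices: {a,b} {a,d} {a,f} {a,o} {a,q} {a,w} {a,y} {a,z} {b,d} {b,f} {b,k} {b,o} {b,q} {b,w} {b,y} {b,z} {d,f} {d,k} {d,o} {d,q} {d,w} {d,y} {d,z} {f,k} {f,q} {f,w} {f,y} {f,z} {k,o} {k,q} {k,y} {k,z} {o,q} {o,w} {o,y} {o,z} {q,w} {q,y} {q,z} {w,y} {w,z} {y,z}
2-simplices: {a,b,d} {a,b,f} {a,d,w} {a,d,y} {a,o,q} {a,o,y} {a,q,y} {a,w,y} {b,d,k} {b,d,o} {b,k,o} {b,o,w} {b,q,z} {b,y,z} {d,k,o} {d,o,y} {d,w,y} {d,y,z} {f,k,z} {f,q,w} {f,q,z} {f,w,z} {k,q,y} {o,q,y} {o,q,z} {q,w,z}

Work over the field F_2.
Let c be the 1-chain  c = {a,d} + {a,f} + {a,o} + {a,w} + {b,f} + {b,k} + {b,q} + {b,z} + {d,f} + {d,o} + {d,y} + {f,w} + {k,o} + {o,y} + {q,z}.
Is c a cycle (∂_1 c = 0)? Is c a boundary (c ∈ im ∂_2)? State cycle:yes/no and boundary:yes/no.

cycle:yes boundary:no

n_0=10 n_1=42 n_2=26  [Z2]
∂1: piv[ab,ad,af,ao,aq,aw,ay,az,bk] rk=9  ker:bd,bf,bo,bq,bw,by,bz,df,dk,do,dq,dw,dy,dz,fk,fq,fw,fy,fz,ko,kq,ky,kz,oq,ow,oy,oz,qw,qy,qz,wy,wz,yz
∂2: piv[abd,abf,adw,ady,aoq,aoy,aqy,awy,bdk,bdo,bko,bow,bqz,byz,doy,dyz,fkz,fqw,fqz,fwz,kqy,oqz] rk=22  ker:dko,dwy,oqy,qwz
∂1c = 0
c vs im∂2: residual ≠ 0 ⇒ not boundary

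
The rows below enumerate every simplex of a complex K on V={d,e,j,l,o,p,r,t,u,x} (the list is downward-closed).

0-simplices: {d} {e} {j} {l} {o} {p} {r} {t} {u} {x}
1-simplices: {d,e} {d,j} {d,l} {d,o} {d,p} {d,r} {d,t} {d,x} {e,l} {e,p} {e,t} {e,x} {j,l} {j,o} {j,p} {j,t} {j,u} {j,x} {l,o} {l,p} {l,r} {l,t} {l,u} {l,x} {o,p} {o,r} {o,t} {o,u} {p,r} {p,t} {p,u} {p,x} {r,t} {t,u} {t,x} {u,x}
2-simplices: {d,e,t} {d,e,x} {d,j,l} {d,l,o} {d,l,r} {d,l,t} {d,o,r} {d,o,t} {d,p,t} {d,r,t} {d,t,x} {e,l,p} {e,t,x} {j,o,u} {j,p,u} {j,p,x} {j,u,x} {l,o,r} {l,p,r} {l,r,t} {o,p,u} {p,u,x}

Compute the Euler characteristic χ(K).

χ(K)=-4

n_0=10 n_1=36 n_2=22
χ=+10−36+22=-4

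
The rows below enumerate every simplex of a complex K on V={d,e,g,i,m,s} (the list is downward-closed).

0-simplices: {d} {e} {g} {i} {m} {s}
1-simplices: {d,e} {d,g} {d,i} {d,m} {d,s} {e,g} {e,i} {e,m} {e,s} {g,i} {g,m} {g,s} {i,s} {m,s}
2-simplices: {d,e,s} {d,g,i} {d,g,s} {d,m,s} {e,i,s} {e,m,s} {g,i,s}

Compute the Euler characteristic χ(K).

n_0=6 n_1=14 n_2=7
χ=+6−14+7=-1

χ(K)=-1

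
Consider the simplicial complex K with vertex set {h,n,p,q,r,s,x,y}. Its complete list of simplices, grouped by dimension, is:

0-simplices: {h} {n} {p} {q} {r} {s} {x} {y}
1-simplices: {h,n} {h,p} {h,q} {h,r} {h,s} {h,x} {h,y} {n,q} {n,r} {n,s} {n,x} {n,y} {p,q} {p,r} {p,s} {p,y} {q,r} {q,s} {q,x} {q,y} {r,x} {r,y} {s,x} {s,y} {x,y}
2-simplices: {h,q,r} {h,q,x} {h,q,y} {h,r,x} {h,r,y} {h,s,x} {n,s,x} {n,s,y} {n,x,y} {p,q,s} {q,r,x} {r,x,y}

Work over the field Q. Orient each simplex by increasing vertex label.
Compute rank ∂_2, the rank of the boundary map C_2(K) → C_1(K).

n_0=8 n_1=25 n_2=12  [Q]
∂1: piv[hn,hp,hq,hr,hs,hx,hy] rk=7  ker:nq,nr,ns,nx,ny,pq,pr,ps,py,qr,qs,qx,qy,rx,ry,sx,sy,xy
∂2: piv[hqr,hqx,hqy,hrx,hry,hsx,nsx,nsy,nxy,pqs,rxy] rk=11  ker:qrx
rk∂_2=11

rank∂_2=11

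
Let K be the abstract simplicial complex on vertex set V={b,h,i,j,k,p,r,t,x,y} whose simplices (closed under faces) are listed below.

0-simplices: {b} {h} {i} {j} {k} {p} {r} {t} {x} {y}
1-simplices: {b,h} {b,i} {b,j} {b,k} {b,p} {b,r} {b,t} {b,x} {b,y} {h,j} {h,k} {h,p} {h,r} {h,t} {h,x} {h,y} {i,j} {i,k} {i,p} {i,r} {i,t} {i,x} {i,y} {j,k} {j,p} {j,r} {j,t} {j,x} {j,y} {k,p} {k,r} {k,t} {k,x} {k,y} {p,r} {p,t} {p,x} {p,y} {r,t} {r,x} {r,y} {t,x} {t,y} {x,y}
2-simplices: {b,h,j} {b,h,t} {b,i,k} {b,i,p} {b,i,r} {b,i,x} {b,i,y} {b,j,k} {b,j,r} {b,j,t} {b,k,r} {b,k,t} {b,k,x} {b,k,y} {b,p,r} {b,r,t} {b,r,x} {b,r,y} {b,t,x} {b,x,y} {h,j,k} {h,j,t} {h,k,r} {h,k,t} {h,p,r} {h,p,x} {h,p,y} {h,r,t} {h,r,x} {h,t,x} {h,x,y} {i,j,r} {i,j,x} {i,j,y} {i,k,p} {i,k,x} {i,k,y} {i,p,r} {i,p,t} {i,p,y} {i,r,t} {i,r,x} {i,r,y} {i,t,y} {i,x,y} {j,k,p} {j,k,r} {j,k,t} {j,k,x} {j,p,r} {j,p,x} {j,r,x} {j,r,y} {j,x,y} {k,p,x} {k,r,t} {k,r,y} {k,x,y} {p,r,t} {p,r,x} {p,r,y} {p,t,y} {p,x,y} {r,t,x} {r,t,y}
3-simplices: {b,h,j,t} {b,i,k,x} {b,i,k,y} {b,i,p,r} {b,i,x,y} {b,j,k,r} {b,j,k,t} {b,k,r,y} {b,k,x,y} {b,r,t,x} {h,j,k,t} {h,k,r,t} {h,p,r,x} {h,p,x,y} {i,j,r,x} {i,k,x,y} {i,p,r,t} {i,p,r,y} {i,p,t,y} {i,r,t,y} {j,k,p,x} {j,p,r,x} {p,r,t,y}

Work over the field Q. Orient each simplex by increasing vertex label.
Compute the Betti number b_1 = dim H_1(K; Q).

n_0=10 n_1=44 n_2=65 n_3=23  [Q]
∂1: piv[bh,bi,bj,bk,bp,br,bt,bx,by] rk=9  ker:hj,hk,hp,hr,ht,hx,hy,ij,ik,ip,ir,it,ix,iy,jk,jp,jr,jt,jx,jy,kp,kr,kt,kx,ky,pr,pt,px,py,rt,rx,ry,tx,ty,xy
∂2: piv[bhj,bht,bik,bip,bir,bix,biy,bjk,bjr,bjt,bkr,bkt,bkx,bky,bpr,brt,brx,bry,btx,bxy,hjk,hkr,hpr,hpx,hpy,hrx,hxy,ijr,ijx,ijy,ikp,ipt,irt,ity,jkp] rk=35  ker:hjt,hkt,hrt,htx,ikx,iky,ipr,ipy,irx,iry,ixy,jkr,jkt,jkx,jpr,jpx,jrx,jry,jxy,kpx,krt,kry,kxy,prt,prx,pry,pty,pxy,rtx,rty
∂3: piv[bhjt,bikx,biky,bipr,bixy,bjkr,bjkt,bkry,bkxy,brtx,hjkt,hkrt,hprx,hpxy,ijrx,iprt,ipry,ipty,irty,jkpx,jprx] rk=21  ker:ikxy,prty
b_1=(44−9)−35=0

b_1=0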